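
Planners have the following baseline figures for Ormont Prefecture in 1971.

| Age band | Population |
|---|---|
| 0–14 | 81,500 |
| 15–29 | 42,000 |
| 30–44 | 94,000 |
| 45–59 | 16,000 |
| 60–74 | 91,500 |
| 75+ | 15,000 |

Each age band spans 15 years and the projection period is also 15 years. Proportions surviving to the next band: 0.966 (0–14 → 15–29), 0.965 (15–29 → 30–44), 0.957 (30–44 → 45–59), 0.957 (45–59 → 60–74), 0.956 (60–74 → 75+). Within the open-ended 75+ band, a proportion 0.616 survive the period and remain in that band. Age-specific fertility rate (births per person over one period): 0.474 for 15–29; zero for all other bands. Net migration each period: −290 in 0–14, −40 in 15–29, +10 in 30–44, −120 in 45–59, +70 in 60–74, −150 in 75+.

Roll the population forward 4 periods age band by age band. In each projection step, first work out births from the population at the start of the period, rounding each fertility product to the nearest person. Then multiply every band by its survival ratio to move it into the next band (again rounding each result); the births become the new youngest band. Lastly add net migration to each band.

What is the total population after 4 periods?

260285

Call the groups 1 to 6, youngest first.
Period 1.
Births: 42000 * 0.474 = 19908
Group 2: 81500 * 0.966 = 78729
Group 3: 42000 * 0.965 = 40530
Group 4: 94000 * 0.957 = 89958
Group 5: 16000 * 0.957 = 15312
Group 6: 91500 * 0.956 + 15000 * 0.616 = 87474 + 9240 = 96714
Net migration: Group 1 − 290 → 19618; Group 2 − 40 → 78689; Group 3 + 10 → 40540; Group 4 − 120 → 89838; Group 5 + 70 → 15382; Group 6 − 150 → 96564
Population now: 0–14=19618, 15–29=78689, 30–44=40540, 45–59=89838, 60–74=15382, 75+=96564
Period 2.
Births: 78689 * 0.474 = 37299
Group 2: 19618 * 0.966 = 18951
Group 3: 78689 * 0.965 = 75935
Group 4: 40540 * 0.957 = 38797
Group 5: 89838 * 0.957 = 85975
Group 6: 15382 * 0.956 + 96564 * 0.616 = 14705 + 59483 = 74188
Net migration: Group 1 − 290 → 37009; Group 2 − 40 → 18911; Group 3 + 10 → 75945; Group 4 − 120 → 38677; Group 5 + 70 → 86045; Group 6 − 150 → 74038
Population now: 0–14=37009, 15–29=18911, 30–44=75945, 45–59=38677, 60–74=86045, 75+=74038
Period 3.
Births: 18911 * 0.474 = 8964
Group 2: 37009 * 0.966 = 35751
Group 3: 18911 * 0.965 = 18249
Group 4: 75945 * 0.957 = 72679
Group 5: 38677 * 0.957 = 37014
Group 6: 86045 * 0.956 + 74038 * 0.616 = 82259 + 45607 = 127866
Net migration: Group 1 − 290 → 8674; Group 2 − 40 → 35711; Group 3 + 10 → 18259; Group 4 − 120 → 72559; Group 5 + 70 → 37084; Group 6 − 150 → 127716
Population now: 0–14=8674, 15–29=35711, 30–44=18259, 45–59=72559, 60–74=37084, 75+=127716
Period 4.
Births: 35711 * 0.474 = 16927
Group 2: 8674 * 0.966 = 8379
Group 3: 35711 * 0.965 = 34461
Group 4: 18259 * 0.957 = 17474
Group 5: 72559 * 0.957 = 69439
Group 6: 37084 * 0.956 + 127716 * 0.616 = 35452 + 78673 = 114125
Net migration: Group 1 − 290 → 16637; Group 2 − 40 → 8339; Group 3 + 10 → 34471; Group 4 − 120 → 17354; Group 5 + 70 → 69509; Group 6 − 150 → 113975
Population now: 0–14=16637, 15–29=8339, 30–44=34471, 45–59=17354, 60–74=69509, 75+=113975
Total after period 4: 16637 + 8339 + 34471 + 17354 + 69509 + 113975 = 260285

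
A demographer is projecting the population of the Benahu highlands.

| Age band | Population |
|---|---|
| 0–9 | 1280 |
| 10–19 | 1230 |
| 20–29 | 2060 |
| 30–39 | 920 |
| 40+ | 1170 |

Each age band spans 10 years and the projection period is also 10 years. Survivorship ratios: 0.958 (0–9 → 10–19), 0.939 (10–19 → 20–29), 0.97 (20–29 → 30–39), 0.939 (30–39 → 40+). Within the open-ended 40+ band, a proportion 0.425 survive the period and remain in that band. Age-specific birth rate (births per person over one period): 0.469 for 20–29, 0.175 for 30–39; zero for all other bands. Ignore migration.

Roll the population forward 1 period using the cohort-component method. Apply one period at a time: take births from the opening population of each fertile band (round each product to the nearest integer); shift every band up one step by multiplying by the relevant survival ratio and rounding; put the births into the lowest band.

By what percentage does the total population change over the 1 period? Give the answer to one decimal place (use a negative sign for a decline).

3.1

Numbering the groups 1..5 from youngest to oldest:
— Period 1 —
Births: 2060 × 0.469 = 966 ; 920 × 0.175 = 161 — total 1127
Group 2: 1280 × 0.958 = 1226
Group 3: 1230 × 0.939 = 1155
Group 4: 2060 × 0.97 = 1998
Group 5: 920 × 0.939 + 1170 × 0.425 = 864 + 497 = 1361
End of period: [1127, 1226, 1155, 1998, 1361]
Total: 6660 → 6867; change = 207; percentage change = 3.1%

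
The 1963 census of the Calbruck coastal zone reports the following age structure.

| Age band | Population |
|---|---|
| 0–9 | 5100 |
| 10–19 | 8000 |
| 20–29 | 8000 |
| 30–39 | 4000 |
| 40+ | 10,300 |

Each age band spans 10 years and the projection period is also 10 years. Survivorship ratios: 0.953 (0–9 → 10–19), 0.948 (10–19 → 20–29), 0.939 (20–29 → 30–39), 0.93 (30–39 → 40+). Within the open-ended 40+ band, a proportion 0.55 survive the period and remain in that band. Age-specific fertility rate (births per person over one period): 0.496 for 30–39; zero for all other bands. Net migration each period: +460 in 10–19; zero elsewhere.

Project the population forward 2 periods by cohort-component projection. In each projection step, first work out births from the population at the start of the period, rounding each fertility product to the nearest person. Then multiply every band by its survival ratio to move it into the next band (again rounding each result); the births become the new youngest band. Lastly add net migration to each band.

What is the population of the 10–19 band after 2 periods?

Period 1:
Births: 4000 × 0.496 = 1984
10–19: 5100 × 0.953 = 4860
20–29: 8000 × 0.948 = 7584
30–39: 8000 × 0.939 = 7512
40+: 4000 × 0.93 + 10300 × 0.55 = 3720 + 5665 = 9385
Net migration: 10–19 + 460 → 5320
Giving 1984 / 5320 / 7584 / 7512 / 9385.
Period 2:
Births: 7512 × 0.496 = 3726
10–19: 1984 × 0.953 = 1891
20–29: 5320 × 0.948 = 5043
30–39: 7584 × 0.939 = 7121
40+: 7512 × 0.93 + 9385 × 0.55 = 6986 + 5162 = 12148
Net migration: 10–19 + 460 → 2351
Giving 3726 / 2351 / 5043 / 7121 / 12148.

2351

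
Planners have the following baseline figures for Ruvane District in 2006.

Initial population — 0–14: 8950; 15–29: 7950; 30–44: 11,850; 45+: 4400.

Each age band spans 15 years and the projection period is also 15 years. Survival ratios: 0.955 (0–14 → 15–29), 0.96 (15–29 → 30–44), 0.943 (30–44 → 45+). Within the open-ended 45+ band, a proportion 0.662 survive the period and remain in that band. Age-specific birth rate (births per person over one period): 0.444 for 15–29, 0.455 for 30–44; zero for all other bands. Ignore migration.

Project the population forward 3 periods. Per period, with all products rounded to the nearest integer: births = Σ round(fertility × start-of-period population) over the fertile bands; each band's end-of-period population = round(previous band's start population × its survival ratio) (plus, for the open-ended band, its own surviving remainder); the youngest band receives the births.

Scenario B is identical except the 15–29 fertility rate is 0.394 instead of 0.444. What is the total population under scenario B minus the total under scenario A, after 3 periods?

(Groups numbered youngest = 1 to oldest = 4.)
Period 1.
Births: 7950 × 0.444 = 3530  |  11850 × 0.455 = 5392 — total 8922
Group 2: 8950 × 0.955 = 8547
Group 3: 7950 × 0.96 = 7632
Group 4: 11850 × 0.943 + 4400 × 0.662 = 11175 + 2913 = 14088
End of period: [8922, 8547, 7632, 14088]
Period 2.
Births: 8547 × 0.444 = 3795  |  7632 × 0.455 = 3473 — total 7268
Group 2: 8922 × 0.955 = 8521
Group 3: 8547 × 0.96 = 8205
Group 4: 7632 × 0.943 + 14088 × 0.662 = 7197 + 9326 = 16523
End of period: [7268, 8521, 8205, 16523]
Period 3.
Births: 8521 × 0.444 = 3783  |  8205 × 0.455 = 3733 — total 7516
Group 2: 7268 × 0.955 = 6941
Group 3: 8521 × 0.96 = 8180
Group 4: 8205 × 0.943 + 16523 × 0.662 = 7737 + 10938 = 18675
End of period: [7516, 6941, 8180, 18675]
Scenario A total after 3 periods: 41312
Scenario B projection —
Period 1.
Births: 7950 × 0.394 = 3132  |  11850 × 0.455 = 5392 — total 8524
Group 2: 8950 × 0.955 = 8547
Group 3: 7950 × 0.96 = 7632
Group 4: 11850 × 0.943 + 4400 × 0.662 = 11175 + 2913 = 14088
End of period: [8524, 8547, 7632, 14088]
Period 2.
Births: 8547 × 0.394 = 3368  |  7632 × 0.455 = 3473 — total 6841
Group 2: 8524 × 0.955 = 8140
Group 3: 8547 × 0.96 = 8205
Group 4: 7632 × 0.943 + 14088 × 0.662 = 7197 + 9326 = 16523
End of period: [6841, 8140, 8205, 16523]
Period 3.
Births: 8140 × 0.394 = 3207  |  8205 × 0.455 = 3733 — total 6940
Group 2: 6841 × 0.955 = 6533
Group 3: 8140 × 0.96 = 7814
Group 4: 8205 × 0.943 + 16523 × 0.662 = 7737 + 10938 = 18675
End of period: [6940, 6533, 7814, 18675]
Scenario B total after 3 periods: 39962
Difference B − A = 39962 − 41312 = -1350

-1350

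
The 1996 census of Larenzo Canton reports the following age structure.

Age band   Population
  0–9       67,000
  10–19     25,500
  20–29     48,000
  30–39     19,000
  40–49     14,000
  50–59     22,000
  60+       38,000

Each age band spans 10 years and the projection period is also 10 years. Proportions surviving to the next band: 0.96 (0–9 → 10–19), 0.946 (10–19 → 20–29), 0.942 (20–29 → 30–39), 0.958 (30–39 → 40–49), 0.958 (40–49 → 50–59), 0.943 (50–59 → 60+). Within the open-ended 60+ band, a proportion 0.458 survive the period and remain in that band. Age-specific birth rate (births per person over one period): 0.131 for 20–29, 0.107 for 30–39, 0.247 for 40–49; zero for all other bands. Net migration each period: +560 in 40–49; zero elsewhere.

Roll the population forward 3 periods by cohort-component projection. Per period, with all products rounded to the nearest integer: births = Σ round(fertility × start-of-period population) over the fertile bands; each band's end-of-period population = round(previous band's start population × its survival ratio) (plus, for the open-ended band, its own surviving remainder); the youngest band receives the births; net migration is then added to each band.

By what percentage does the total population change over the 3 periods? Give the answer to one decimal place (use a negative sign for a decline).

Call the bands 1 to 7, youngest first.
Period 1.
Births: 48000 × 0.131 = 6288, 19000 × 0.107 = 2033, 14000 × 0.247 = 3458 ⇒ total 11779
Band 2: 67000 × 0.96 = 64320
Band 3: 25500 × 0.946 = 24123
Band 4: 48000 × 0.942 = 45216
Band 5: 19000 × 0.958 = 18202
Band 6: 14000 × 0.958 = 13412
Band 7: 22000 × 0.943 + 38000 × 0.458 = 20746 + 17404 = 38150
Net migration: Band 5 + 560 → 18762
Giving 11779 / 64320 / 24123 / 45216 / 18762 / 13412 / 38150.
Period 2.
Births: 24123 × 0.131 = 3160, 45216 × 0.107 = 4838, 18762 × 0.247 = 4634 ⇒ total 12632
Band 2: 11779 × 0.96 = 11308
Band 3: 64320 × 0.946 = 60847
Band 4: 24123 × 0.942 = 22724
Band 5: 45216 × 0.958 = 43317
Band 6: 18762 × 0.958 = 17974
Band 7: 13412 × 0.943 + 38150 × 0.458 = 12648 + 17473 = 30121
Net migration: Band 5 + 560 → 43877
Giving 12632 / 11308 / 60847 / 22724 / 43877 / 17974 / 30121.
Period 3.
Births: 60847 × 0.131 = 7971, 22724 × 0.107 = 2431, 43877 × 0.247 = 10838 ⇒ total 21240
Band 2: 12632 × 0.96 = 12127
Band 3: 11308 × 0.946 = 10697
Band 4: 60847 × 0.942 = 57318
Band 5: 22724 × 0.958 = 21770
Band 6: 43877 × 0.958 = 42034
Band 7: 17974 × 0.943 + 30121 × 0.458 = 16949 + 13795 = 30744
Net migration: Band 5 + 560 → 22330
Giving 21240 / 12127 / 10697 / 57318 / 22330 / 42034 / 30744.
Total: 233500 → 196490; change = -37010; percentage change = -15.9%

-15.9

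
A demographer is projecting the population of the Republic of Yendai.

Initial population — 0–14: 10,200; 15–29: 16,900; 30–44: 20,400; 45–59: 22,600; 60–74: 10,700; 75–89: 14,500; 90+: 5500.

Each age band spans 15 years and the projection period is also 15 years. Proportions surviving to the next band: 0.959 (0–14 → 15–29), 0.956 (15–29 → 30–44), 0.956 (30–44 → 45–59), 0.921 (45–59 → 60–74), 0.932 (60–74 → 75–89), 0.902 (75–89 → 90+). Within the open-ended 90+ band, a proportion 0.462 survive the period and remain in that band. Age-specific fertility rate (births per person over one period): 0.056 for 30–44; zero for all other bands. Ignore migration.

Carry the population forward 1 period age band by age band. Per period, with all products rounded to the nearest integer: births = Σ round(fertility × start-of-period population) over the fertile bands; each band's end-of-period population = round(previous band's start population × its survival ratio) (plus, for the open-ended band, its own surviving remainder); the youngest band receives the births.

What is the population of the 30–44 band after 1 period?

Period 1:
Births: 20400 × 0.056 = 1142
15–29: 10200 × 0.959 = 9782
30–44: 16900 × 0.956 = 16156
45–59: 20400 × 0.956 = 19502
60–74: 22600 × 0.921 = 20815
75–89: 10700 × 0.932 = 9972
90+: 14500 × 0.902 + 5500 × 0.462 = 13079 + 2541 = 15620
Population now: 0–14=1142, 15–29=9782, 30–44=16156, 45–59=19502, 60–74=20815, 75–89=9972, 90+=15620

16156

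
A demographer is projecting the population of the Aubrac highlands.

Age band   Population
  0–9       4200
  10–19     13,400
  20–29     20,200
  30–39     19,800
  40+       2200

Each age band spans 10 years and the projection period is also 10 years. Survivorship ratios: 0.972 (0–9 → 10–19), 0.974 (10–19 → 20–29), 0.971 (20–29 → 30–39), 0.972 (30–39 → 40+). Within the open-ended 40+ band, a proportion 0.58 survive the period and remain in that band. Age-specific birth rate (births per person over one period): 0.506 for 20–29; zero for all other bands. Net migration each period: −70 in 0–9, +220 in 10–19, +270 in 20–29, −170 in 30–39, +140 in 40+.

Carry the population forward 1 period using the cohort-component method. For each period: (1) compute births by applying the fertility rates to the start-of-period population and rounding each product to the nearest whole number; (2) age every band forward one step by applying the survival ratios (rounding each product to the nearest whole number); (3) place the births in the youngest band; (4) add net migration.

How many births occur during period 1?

10221

(Groups numbered youngest = 1 to oldest = 5.)
— Period 1 —
Births: 20200 × 0.506 = 10221
Group 2: 4200 × 0.972 = 4082
Group 3: 13400 × 0.974 = 13052
Group 4: 20200 × 0.971 = 19614
Group 5: 19800 × 0.972 + 2200 × 0.58 = 19246 + 1276 = 20522
Net migration: Group 1 − 70 → 10151; Group 2 + 220 → 4302; Group 3 + 270 → 13322; Group 4 − 170 → 19444; Group 5 + 140 → 20662
Giving 10151 / 4302 / 13322 / 19444 / 20662.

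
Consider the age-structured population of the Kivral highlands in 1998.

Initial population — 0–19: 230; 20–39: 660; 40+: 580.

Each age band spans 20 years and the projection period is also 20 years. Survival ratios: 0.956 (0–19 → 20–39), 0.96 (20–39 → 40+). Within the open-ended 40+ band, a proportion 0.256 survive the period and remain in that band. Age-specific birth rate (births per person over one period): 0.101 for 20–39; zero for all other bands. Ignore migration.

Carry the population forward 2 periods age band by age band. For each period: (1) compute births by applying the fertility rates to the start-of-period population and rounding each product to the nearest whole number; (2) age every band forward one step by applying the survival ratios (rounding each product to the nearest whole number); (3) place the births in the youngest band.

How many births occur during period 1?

Period 1:
Births: 660 × 0.101 = 67
20–39: 230 × 0.956 = 220
40+: 660 × 0.96 + 580 × 0.256 = 634 + 148 = 782
Giving 67 / 220 / 782.

67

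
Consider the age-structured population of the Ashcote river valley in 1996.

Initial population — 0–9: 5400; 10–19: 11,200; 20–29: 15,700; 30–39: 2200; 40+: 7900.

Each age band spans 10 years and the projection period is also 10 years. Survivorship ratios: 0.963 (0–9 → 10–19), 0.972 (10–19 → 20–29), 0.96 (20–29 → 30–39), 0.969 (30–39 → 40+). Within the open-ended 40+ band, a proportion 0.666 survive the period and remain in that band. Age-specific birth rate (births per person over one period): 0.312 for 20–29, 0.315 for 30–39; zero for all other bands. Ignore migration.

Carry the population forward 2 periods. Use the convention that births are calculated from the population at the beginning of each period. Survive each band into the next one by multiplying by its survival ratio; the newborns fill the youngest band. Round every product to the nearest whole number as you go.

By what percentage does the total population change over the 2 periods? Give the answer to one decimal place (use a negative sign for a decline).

14.5

After projecting period 1:
Births: 15700 × 0.312 = 4898, 2200 × 0.315 = 693 → 5591
10–19: 5400 × 0.963 = 5200
20–29: 11200 × 0.972 = 10886
30–39: 15700 × 0.96 = 15072
40+: 2200 × 0.969 + 7900 × 0.666 = 2132 + 5261 = 7393
Giving 5591 / 5200 / 10886 / 15072 / 7393.
After projecting period 2:
Births: 10886 × 0.312 = 3396, 15072 × 0.315 = 4748 → 8144
10–19: 5591 × 0.963 = 5384
20–29: 5200 × 0.972 = 5054
30–39: 10886 × 0.96 = 10451
40+: 15072 × 0.969 + 7393 × 0.666 = 14605 + 4924 = 19529
Giving 8144 / 5384 / 5054 / 10451 / 19529.
Total: 42400 → 48562; change = 6162; percentage change = 14.5%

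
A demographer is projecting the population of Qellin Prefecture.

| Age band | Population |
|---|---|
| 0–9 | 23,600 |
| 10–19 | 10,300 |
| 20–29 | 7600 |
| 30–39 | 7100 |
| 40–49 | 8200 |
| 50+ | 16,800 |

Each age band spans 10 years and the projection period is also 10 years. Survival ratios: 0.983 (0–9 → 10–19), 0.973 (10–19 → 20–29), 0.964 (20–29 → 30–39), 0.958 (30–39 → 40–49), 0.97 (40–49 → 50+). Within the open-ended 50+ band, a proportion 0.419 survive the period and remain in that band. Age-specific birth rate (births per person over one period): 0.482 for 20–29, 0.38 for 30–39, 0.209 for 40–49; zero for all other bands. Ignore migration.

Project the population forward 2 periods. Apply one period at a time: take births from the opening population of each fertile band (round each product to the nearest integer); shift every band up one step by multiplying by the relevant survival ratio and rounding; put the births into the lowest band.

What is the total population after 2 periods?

69107

Period 1.
Births: 7600 × 0.482 = 3663  |  7100 × 0.38 = 2698  |  8200 × 0.209 = 1714 ⇒ total 8075
10–19: 23600 × 0.983 = 23199
20–29: 10300 × 0.973 = 10022
30–39: 7600 × 0.964 = 7326
40–49: 7100 × 0.958 = 6802
50+: 8200 × 0.97 + 16800 × 0.419 = 7954 + 7039 = 14993
Population now: 0–9=8075, 10–19=23199, 20–29=10022, 30–39=7326, 40–49=6802, 50+=14993
Period 2.
Births: 10022 × 0.482 = 4831  |  7326 × 0.38 = 2784  |  6802 × 0.209 = 1422 ⇒ total 9037
10–19: 8075 × 0.983 = 7938
20–29: 23199 × 0.973 = 22573
30–39: 10022 × 0.964 = 9661
40–49: 7326 × 0.958 = 7018
50+: 6802 × 0.97 + 14993 × 0.419 = 6598 + 6282 = 12880
Population now: 0–9=9037, 10–19=7938, 20–29=22573, 30–39=9661, 40–49=7018, 50+=12880
Total after period 2: 9037 + 7938 + 22573 + 9661 + 7018 + 12880 = 69107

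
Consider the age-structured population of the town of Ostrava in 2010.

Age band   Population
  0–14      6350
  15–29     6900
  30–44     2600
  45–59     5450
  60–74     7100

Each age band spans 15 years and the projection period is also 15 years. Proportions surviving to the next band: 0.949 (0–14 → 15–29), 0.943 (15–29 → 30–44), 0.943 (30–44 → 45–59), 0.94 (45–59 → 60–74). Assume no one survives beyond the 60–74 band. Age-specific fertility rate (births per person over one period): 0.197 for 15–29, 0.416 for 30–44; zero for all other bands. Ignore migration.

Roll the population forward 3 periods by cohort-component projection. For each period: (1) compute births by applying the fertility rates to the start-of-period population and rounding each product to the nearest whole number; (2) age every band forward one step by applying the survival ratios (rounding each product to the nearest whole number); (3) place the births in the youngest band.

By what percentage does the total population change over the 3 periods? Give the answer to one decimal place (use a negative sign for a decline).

-30.2

After projecting period 1:
Births: 6900 × 0.197 = 1359, 2600 × 0.416 = 1082 — total 2441
15–29: 6350 × 0.949 = 6026
30–44: 6900 × 0.943 = 6507
45–59: 2600 × 0.943 = 2452
60–74: 5450 × 0.94 = 5123
→ [2441, 6026, 6507, 2452, 5123]
After projecting period 2:
Births: 6026 × 0.197 = 1187, 6507 × 0.416 = 2707 — total 3894
15–29: 2441 × 0.949 = 2317
30–44: 6026 × 0.943 = 5683
45–59: 6507 × 0.943 = 6136
60–74: 2452 × 0.94 = 2305
→ [3894, 2317, 5683, 6136, 2305]
After projecting period 3:
Births: 2317 × 0.197 = 456, 5683 × 0.416 = 2364 — total 2820
15–29: 3894 × 0.949 = 3695
30–44: 2317 × 0.943 = 2185
45–59: 5683 × 0.943 = 5359
60–74: 6136 × 0.94 = 5768
→ [2820, 3695, 2185, 5359, 5768]
Total: 28400 → 19827; change = -8573; percentage change = -30.2%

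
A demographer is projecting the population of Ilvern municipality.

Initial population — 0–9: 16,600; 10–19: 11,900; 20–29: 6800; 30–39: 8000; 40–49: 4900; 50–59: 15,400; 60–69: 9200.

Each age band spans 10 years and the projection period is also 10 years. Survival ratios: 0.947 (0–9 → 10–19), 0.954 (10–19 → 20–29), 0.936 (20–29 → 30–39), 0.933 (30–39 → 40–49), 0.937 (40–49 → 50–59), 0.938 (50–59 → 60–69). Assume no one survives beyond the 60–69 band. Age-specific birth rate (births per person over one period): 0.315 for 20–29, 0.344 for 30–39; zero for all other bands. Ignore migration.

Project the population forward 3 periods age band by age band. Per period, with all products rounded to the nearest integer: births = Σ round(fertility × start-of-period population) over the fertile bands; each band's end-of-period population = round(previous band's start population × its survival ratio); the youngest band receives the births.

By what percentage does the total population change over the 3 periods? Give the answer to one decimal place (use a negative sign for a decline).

Call the groups 1 to 7, youngest first.
— Period 1 —
Births: 6800 × 0.315 = 2142, 8000 × 0.344 = 2752 — total 4894
Group 2: 16600 × 0.947 = 15720
Group 3: 11900 × 0.954 = 11353
Group 4: 6800 × 0.936 = 6365
Group 5: 8000 × 0.933 = 7464
Group 6: 4900 × 0.937 = 4591
Group 7: 15400 × 0.938 = 14445
Giving 4894 / 15720 / 11353 / 6365 / 7464 / 4591 / 14445.
— Period 2 —
Births: 11353 × 0.315 = 3576, 6365 × 0.344 = 2190 — total 5766
Group 2: 4894 × 0.947 = 4635
Group 3: 15720 × 0.954 = 14997
Group 4: 11353 × 0.936 = 10626
Group 5: 6365 × 0.933 = 5939
Group 6: 7464 × 0.937 = 6994
Group 7: 4591 × 0.938 = 4306
Giving 5766 / 4635 / 14997 / 10626 / 5939 / 6994 / 4306.
— Period 3 —
Births: 14997 × 0.315 = 4724, 10626 × 0.344 = 3655 — total 8379
Group 2: 5766 × 0.947 = 5460
Group 3: 4635 × 0.954 = 4422
Group 4: 14997 × 0.936 = 14037
Group 5: 10626 × 0.933 = 9914
Group 6: 5939 × 0.937 = 5565
Group 7: 6994 × 0.938 = 6560
Giving 8379 / 5460 / 4422 / 14037 / 9914 / 5565 / 6560.
Total: 72800 → 54337; change = -18463; percentage change = -25.4%

-25.4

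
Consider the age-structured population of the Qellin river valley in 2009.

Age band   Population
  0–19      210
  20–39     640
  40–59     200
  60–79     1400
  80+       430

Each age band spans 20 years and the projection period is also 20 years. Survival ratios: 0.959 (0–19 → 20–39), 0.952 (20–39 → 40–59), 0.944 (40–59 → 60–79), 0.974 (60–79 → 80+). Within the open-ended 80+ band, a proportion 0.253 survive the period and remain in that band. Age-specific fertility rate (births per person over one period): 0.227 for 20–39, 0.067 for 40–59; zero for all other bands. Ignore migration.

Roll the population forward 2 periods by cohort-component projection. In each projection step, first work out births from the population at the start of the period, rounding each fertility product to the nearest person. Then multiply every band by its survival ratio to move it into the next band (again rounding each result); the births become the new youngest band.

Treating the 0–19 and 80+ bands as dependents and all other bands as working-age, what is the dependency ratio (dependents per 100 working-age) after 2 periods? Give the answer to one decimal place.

After projecting period 1:
Births: 640 × 0.227 = 145 ; 200 × 0.067 = 13 → 158
20–39: 210 × 0.959 = 201
40–59: 640 × 0.952 = 609
60–79: 200 × 0.944 = 189
80+: 1400 × 0.974 + 430 × 0.253 = 1364 + 109 = 1473
Population now: 0–19=158, 20–39=201, 40–59=609, 60–79=189, 80+=1473
After projecting period 2:
Births: 201 × 0.227 = 46 ; 609 × 0.067 = 41 → 87
20–39: 158 × 0.959 = 152
40–59: 201 × 0.952 = 191
60–79: 609 × 0.944 = 575
80+: 189 × 0.974 + 1473 × 0.253 = 184 + 373 = 557
Population now: 0–19=87, 20–39=152, 40–59=191, 60–79=575, 80+=557
Dependents (band 0–19 + band 80+) = 87 + 557 = 644; working-age = 918; ratio = 644/918 × 100 = 70.2

70.2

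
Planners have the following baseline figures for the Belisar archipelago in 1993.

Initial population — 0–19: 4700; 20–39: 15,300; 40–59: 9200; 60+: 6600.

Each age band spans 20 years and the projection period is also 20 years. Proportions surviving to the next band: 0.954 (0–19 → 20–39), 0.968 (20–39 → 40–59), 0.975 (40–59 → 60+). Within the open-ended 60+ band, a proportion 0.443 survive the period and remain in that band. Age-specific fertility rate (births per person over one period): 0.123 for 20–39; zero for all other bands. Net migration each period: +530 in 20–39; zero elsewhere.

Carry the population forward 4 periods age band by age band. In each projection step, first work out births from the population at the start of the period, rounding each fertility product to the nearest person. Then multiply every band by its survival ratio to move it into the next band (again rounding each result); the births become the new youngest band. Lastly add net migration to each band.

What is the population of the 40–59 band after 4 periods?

Call the bands 1 to 4, youngest first.
[period 1]
Births: 15300 * 0.123 = 1882
Band 2: 4700 * 0.954 = 4484
Band 3: 15300 * 0.968 = 14810
Band 4: 9200 * 0.975 + 6600 * 0.443 = 8970 + 2924 = 11894
Net migration: Band 2 + 530 → 5014
Giving 1882 / 5014 / 14810 / 11894.
[period 2]
Births: 5014 * 0.123 = 617
Band 2: 1882 * 0.954 = 1795
Band 3: 5014 * 0.968 = 4854
Band 4: 14810 * 0.975 + 11894 * 0.443 = 14440 + 5269 = 19709
Net migration: Band 2 + 530 → 2325
Giving 617 / 2325 / 4854 / 19709.
[period 3]
Births: 2325 * 0.123 = 286
Band 2: 617 * 0.954 = 589
Band 3: 2325 * 0.968 = 2251
Band 4: 4854 * 0.975 + 19709 * 0.443 = 4733 + 8731 = 13464
Net migration: Band 2 + 530 → 1119
Giving 286 / 1119 / 2251 / 13464.
[period 4]
Births: 1119 * 0.123 = 138
Band 2: 286 * 0.954 = 273
Band 3: 1119 * 0.968 = 1083
Band 4: 2251 * 0.975 + 13464 * 0.443 = 2195 + 5965 = 8160
Net migration: Band 2 + 530 → 803
Giving 138 / 803 / 1083 / 8160.

1083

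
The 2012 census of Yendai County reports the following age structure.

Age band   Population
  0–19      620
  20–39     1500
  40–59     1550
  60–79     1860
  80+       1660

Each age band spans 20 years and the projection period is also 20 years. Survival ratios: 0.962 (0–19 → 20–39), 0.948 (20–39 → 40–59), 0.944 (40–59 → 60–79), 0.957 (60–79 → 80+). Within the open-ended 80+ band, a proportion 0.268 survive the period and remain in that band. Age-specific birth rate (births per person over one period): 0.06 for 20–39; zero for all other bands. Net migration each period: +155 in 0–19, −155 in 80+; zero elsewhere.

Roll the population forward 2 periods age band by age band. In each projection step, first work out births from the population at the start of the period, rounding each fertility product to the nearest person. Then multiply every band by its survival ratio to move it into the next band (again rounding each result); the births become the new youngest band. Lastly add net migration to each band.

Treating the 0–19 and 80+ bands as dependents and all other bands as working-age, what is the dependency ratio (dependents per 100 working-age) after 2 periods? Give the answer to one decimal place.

92.9

Call the bands 1 to 5, youngest first.
[period 1]
Births: 1500 × 0.06 = 90
Band 2: 620 × 0.962 = 596
Band 3: 1500 × 0.948 = 1422
Band 4: 1550 × 0.944 = 1463
Band 5: 1860 × 0.957 + 1660 × 0.268 = 1780 + 445 = 2225
Net migration: Band 1 + 155 → 245; Band 5 − 155 → 2070
→ [245, 596, 1422, 1463, 2070]
[period 2]
Births: 596 × 0.06 = 36
Band 2: 245 × 0.962 = 236
Band 3: 596 × 0.948 = 565
Band 4: 1422 × 0.944 = 1342
Band 5: 1463 × 0.957 + 2070 × 0.268 = 1400 + 555 = 1955
Net migration: Band 1 + 155 → 191; Band 5 − 155 → 1800
→ [191, 236, 565, 1342, 1800]
Dependents (band 0–19 + band 80+) = 191 + 1800 = 1991; working-age = 2143; ratio = 1991/2143 × 100 = 92.9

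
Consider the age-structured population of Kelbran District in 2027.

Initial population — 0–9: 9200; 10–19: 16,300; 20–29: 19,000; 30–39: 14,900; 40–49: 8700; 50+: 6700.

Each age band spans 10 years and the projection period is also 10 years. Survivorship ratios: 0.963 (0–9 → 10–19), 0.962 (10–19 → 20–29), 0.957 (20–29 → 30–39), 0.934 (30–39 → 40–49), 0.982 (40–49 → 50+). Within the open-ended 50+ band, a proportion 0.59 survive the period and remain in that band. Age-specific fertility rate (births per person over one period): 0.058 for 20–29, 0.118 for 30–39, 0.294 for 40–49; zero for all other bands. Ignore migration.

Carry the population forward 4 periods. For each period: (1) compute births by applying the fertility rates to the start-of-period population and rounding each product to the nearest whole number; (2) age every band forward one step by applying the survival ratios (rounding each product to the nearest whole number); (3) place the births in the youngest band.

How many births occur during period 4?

5375

After projecting period 1:
Births: 19000 × 0.058 = 1102, 14900 × 0.118 = 1758, 8700 × 0.294 = 2558 → total 5418
10–19: 9200 × 0.963 = 8860
20–29: 16300 × 0.962 = 15681
30–39: 19000 × 0.957 = 18183
40–49: 14900 × 0.934 = 13917
50+: 8700 × 0.982 + 6700 × 0.59 = 8543 + 3953 = 12496
End of period: [5418, 8860, 15681, 18183, 13917, 12496]
After projecting period 2:
Births: 15681 × 0.058 = 909, 18183 × 0.118 = 2146, 13917 × 0.294 = 4092 → total 7147
10–19: 5418 × 0.963 = 5218
20–29: 8860 × 0.962 = 8523
30–39: 15681 × 0.957 = 15007
40–49: 18183 × 0.934 = 16983
50+: 13917 × 0.982 + 12496 × 0.59 = 13666 + 7373 = 21039
End of period: [7147, 5218, 8523, 15007, 16983, 21039]
After projecting period 3:
Births: 8523 × 0.058 = 494, 15007 × 0.118 = 1771, 16983 × 0.294 = 4993 → total 7258
10–19: 7147 × 0.963 = 6883
20–29: 5218 × 0.962 = 5020
30–39: 8523 × 0.957 = 8157
40–49: 15007 × 0.934 = 14017
50+: 16983 × 0.982 + 21039 × 0.59 = 16677 + 12413 = 29090
End of period: [7258, 6883, 5020, 8157, 14017, 29090]
After projecting period 4:
Births: 5020 × 0.058 = 291, 8157 × 0.118 = 963, 14017 × 0.294 = 4121 → total 5375
10–19: 7258 × 0.963 = 6989
20–29: 6883 × 0.962 = 6621
30–39: 5020 × 0.957 = 4804
40–49: 8157 × 0.934 = 7619
50+: 14017 × 0.982 + 29090 × 0.59 = 13765 + 17163 = 30928
End of period: [5375, 6989, 6621, 4804, 7619, 30928]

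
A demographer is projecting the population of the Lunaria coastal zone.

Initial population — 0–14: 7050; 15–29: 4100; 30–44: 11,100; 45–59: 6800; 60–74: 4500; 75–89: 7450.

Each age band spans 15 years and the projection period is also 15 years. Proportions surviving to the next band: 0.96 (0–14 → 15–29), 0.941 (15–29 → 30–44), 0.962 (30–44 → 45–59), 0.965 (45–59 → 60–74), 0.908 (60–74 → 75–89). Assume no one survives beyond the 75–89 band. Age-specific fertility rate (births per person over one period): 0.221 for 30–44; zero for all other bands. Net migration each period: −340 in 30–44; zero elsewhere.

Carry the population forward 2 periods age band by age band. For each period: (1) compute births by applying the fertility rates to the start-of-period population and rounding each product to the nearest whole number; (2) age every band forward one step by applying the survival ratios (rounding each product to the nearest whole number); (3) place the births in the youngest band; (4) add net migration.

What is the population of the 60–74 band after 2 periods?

10304

Call the bands 1 to 6, youngest first.
Period 1:
Births: 11100 × 0.221 = 2453
Band 2: 7050 × 0.96 = 6768
Band 3: 4100 × 0.941 = 3858
Band 4: 11100 × 0.962 = 10678
Band 5: 6800 × 0.965 = 6562
Band 6: 4500 × 0.908 = 4086
Net migration: Band 3 − 340 → 3518
End of period: [2453, 6768, 3518, 10678, 6562, 4086]
Period 2:
Births: 3518 × 0.221 = 777
Band 2: 2453 × 0.96 = 2355
Band 3: 6768 × 0.941 = 6369
Band 4: 3518 × 0.962 = 3384
Band 5: 10678 × 0.965 = 10304
Band 6: 6562 × 0.908 = 5958
Net migration: Band 3 − 340 → 6029
End of period: [777, 2355, 6029, 3384, 10304, 5958]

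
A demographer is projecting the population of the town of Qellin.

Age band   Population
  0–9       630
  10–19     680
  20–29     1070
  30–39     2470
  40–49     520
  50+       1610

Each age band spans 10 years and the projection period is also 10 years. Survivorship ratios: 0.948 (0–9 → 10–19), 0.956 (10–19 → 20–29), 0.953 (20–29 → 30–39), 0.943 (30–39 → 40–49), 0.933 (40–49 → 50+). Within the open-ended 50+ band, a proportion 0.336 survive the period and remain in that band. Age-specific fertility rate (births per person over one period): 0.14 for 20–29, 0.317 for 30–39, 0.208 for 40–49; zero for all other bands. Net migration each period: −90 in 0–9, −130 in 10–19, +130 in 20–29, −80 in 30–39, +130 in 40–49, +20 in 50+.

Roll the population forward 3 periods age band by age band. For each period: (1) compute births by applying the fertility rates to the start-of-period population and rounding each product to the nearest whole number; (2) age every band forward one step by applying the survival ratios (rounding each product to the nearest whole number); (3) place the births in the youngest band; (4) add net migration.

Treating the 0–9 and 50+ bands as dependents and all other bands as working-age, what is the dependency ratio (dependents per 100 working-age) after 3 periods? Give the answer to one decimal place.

[period 1]
Births: 1070 × 0.14 = 150  |  2470 × 0.317 = 783  |  520 × 0.208 = 108 → 1041
10–19: 630 × 0.948 = 597
20–29: 680 × 0.956 = 650
30–39: 1070 × 0.953 = 1020
40–49: 2470 × 0.943 = 2329
50+: 520 × 0.933 + 1610 × 0.336 = 485 + 541 = 1026
Net migration: 0–9 − 90 → 951; 10–19 − 130 → 467; 20–29 + 130 → 780; 30–39 − 80 → 940; 40–49 + 130 → 2459; 50+ + 20 → 1046
Giving 951 / 467 / 780 / 940 / 2459 / 1046.
[period 2]
Births: 780 × 0.14 = 109  |  940 × 0.317 = 298  |  2459 × 0.208 = 511 → 918
10–19: 951 × 0.948 = 902
20–29: 467 × 0.956 = 446
30–39: 780 × 0.953 = 743
40–49: 940 × 0.943 = 886
50+: 2459 × 0.933 + 1046 × 0.336 = 2294 + 351 = 2645
Net migration: 0–9 − 90 → 828; 10–19 − 130 → 772; 20–29 + 130 → 576; 30–39 − 80 → 663; 40–49 + 130 → 1016; 50+ + 20 → 2665
Giving 828 / 772 / 576 / 663 / 1016 / 2665.
[period 3]
Births: 576 × 0.14 = 81  |  663 × 0.317 = 210  |  1016 × 0.208 = 211 → 502
10–19: 828 × 0.948 = 785
20–29: 772 × 0.956 = 738
30–39: 576 × 0.953 = 549
40–49: 663 × 0.943 = 625
50+: 1016 × 0.933 + 2665 × 0.336 = 948 + 895 = 1843
Net migration: 0–9 − 90 → 412; 10–19 − 130 → 655; 20–29 + 130 → 868; 30–39 − 80 → 469; 40–49 + 130 → 755; 50+ + 20 → 1863
Giving 412 / 655 / 868 / 469 / 755 / 1863.
Dependents (band 0–9 + band 50+) = 412 + 1863 = 2275; working-age = 2747; ratio = 2275/2747 × 100 = 82.8

82.8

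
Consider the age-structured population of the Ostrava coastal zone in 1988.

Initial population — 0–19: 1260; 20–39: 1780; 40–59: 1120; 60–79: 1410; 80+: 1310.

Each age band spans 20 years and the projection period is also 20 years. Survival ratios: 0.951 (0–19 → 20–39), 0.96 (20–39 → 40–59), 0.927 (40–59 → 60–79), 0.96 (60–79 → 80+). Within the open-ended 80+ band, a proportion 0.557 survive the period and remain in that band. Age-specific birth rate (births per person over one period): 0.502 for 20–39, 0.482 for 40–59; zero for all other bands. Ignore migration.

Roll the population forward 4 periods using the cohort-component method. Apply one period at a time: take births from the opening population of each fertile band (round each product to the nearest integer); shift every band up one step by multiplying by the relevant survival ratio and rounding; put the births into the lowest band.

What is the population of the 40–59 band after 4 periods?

1301

Numbering the bands 1..5 from youngest to oldest:
Period 1.
Births: 1780 * 0.502 = 894, 1120 * 0.482 = 540 → 1434
Band 2: 1260 * 0.951 = 1198
Band 3: 1780 * 0.96 = 1709
Band 4: 1120 * 0.927 = 1038
Band 5: 1410 * 0.96 + 1310 * 0.557 = 1354 + 730 = 2084
→ [1434, 1198, 1709, 1038, 2084]
Period 2.
Births: 1198 * 0.502 = 601, 1709 * 0.482 = 824 → 1425
Band 2: 1434 * 0.951 = 1364
Band 3: 1198 * 0.96 = 1150
Band 4: 1709 * 0.927 = 1584
Band 5: 1038 * 0.96 + 2084 * 0.557 = 996 + 1161 = 2157
→ [1425, 1364, 1150, 1584, 2157]
Period 3.
Births: 1364 * 0.502 = 685, 1150 * 0.482 = 554 → 1239
Band 2: 1425 * 0.951 = 1355
Band 3: 1364 * 0.96 = 1309
Band 4: 1150 * 0.927 = 1066
Band 5: 1584 * 0.96 + 2157 * 0.557 = 1521 + 1201 = 2722
→ [1239, 1355, 1309, 1066, 2722]
Period 4.
Births: 1355 * 0.502 = 680, 1309 * 0.482 = 631 → 1311
Band 2: 1239 * 0.951 = 1178
Band 3: 1355 * 0.96 = 1301
Band 4: 1309 * 0.927 = 1213
Band 5: 1066 * 0.96 + 2722 * 0.557 = 1023 + 1516 = 2539
→ [1311, 1178, 1301, 1213, 2539]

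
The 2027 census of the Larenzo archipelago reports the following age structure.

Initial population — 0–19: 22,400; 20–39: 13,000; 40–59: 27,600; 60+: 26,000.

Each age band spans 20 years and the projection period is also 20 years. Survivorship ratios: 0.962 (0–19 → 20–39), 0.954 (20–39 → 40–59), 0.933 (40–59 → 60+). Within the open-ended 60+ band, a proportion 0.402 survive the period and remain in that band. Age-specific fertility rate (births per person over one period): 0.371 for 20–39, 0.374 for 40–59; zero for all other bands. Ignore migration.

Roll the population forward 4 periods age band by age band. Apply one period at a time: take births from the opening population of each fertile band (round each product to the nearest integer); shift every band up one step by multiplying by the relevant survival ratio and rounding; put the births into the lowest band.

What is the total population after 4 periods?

58798

Let group 1 be 0–19 through group 4 = 60+.
Period 1:
Births: 13000 × 0.371 = 4823 ; 27600 × 0.374 = 10322 — total 15145
Group 2: 22400 × 0.962 = 21549
Group 3: 13000 × 0.954 = 12402
Group 4: 27600 × 0.933 + 26000 × 0.402 = 25751 + 10452 = 36203
Population now: 0–19=15145, 20–39=21549, 40–59=12402, 60+=36203
Period 2:
Births: 21549 × 0.371 = 7995 ; 12402 × 0.374 = 4638 — total 12633
Group 2: 15145 × 0.962 = 14569
Group 3: 21549 × 0.954 = 20558
Group 4: 12402 × 0.933 + 36203 × 0.402 = 11571 + 14554 = 26125
Population now: 0–19=12633, 20–39=14569, 40–59=20558, 60+=26125
Period 3:
Births: 14569 × 0.371 = 5405 ; 20558 × 0.374 = 7689 — total 13094
Group 2: 12633 × 0.962 = 12153
Group 3: 14569 × 0.954 = 13899
Group 4: 20558 × 0.933 + 26125 × 0.402 = 19181 + 10502 = 29683
Population now: 0–19=13094, 20–39=12153, 40–59=13899, 60+=29683
Period 4:
Births: 12153 × 0.371 = 4509 ; 13899 × 0.374 = 5198 — total 9707
Group 2: 13094 × 0.962 = 12596
Group 3: 12153 × 0.954 = 11594
Group 4: 13899 × 0.933 + 29683 × 0.402 = 12968 + 11933 = 24901
Population now: 0–19=9707, 20–39=12596, 40–59=11594, 60+=24901
Total after period 4: 9707 + 12596 + 11594 + 24901 = 58798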